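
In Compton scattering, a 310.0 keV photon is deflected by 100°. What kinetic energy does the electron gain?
128.9252 keV

By energy conservation: K_e = E_initial - E_final

First find the scattered photon energy:
Initial wavelength: λ = hc/E = 3.9995 pm
Compton shift: Δλ = λ_C(1 - cos(100°)) = 2.8476 pm
Final wavelength: λ' = 3.9995 + 2.8476 = 6.8471 pm
Final photon energy: E' = hc/λ' = 181.0748 keV

Electron kinetic energy:
K_e = E - E' = 310.0000 - 181.0748 = 128.9252 keV

(Intermediate values are shown rounded; full precision is carried through to the final answer.)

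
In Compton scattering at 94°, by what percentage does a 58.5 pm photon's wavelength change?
4.4369%

Calculate the Compton shift:
Δλ = λ_C(1 - cos(94°))
Δλ = 2.4263 × (1 - cos(94°))
Δλ = 2.4263 × 1.0698
Δλ = 2.5956 pm

Percentage change:
(Δλ/λ₀) × 100 = (2.5956/58.5) × 100
= 4.4369%

(Intermediate values are shown rounded; full precision is carried through to the final answer.)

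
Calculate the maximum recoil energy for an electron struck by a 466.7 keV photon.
301.5910 keV

Maximum energy transfer occurs at θ = 180° (backscattering).

Initial photon: E₀ = 466.7 keV → λ₀ = 2.6566 pm

Maximum Compton shift (at 180°):
Δλ_max = 2λ_C = 2 × 2.4263 = 4.8526 pm

Final wavelength:
λ' = 2.6566 + 4.8526 = 7.5092 pm

Minimum photon energy (maximum energy to electron):
E'_min = hc/λ' = 165.1090 keV

Maximum electron kinetic energy:
K_max = E₀ - E'_min = 466.7000 - 165.1090 = 301.5910 keV

(Intermediate values are shown rounded; full precision is carried through to the final answer.)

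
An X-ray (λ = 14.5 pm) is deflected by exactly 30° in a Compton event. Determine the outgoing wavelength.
14.8251 pm

Using the Compton formula: λ' = λ + λ_C(1 − cos θ)

For θ = 30°, cos θ = √3/2 (exact) ≈ 0.8660, so:
1 − cos 30° = 1 − (√3/2) ≈ 0.1340

Δλ = λ_C × 0.1340 = 2.4263 × 0.1340 = 0.3251 pm

λ' = 14.5 + 0.3251 = 14.8251 pm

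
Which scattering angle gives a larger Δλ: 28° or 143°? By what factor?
143° produces the larger shift by a factor of 15.366

Calculate both shifts using Δλ = λ_C(1 - cos θ):

For θ₁ = 28°:
Δλ₁ = 2.4263 × (1 - cos(28°))
Δλ₁ = 2.4263 × 0.1171
Δλ₁ = 0.2840 pm

For θ₂ = 143°:
Δλ₂ = 2.4263 × (1 - cos(143°))
Δλ₂ = 2.4263 × 1.7986
Δλ₂ = 4.3640 pm

The 143° angle produces the larger shift.
Ratio: 4.3640/0.2840 = 15.366

(Intermediate values are shown rounded; full precision is carried through to the final answer.)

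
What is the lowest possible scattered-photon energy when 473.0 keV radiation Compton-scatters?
165.8907 keV (at θ = 180°)

The scattered photon has minimum energy when its wavelength is maximum, i.e., when the Compton shift Δλ = λ_C(1 − cos θ) is maximum. This occurs at θ = 180° (backscattering), giving Δλ_max = 2λ_C = 4.8526 pm.

Initial wavelength: λ₀ = hc/E₀ = 2.6212 pm
Maximum final wavelength: λ'_max = λ₀ + 2λ_C = 2.6212 + 4.8526 = 7.4739 pm
Minimum final energy: E'_min = hc/λ'_max = 165.8907 keV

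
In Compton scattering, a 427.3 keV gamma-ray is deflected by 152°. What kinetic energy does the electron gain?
261.3280 keV

By energy conservation: K_e = E_initial - E_final

First find the scattered photon energy:
Initial wavelength: λ = hc/E = 2.9016 pm
Compton shift: Δλ = λ_C(1 - cos(152°)) = 4.5686 pm
Final wavelength: λ' = 2.9016 + 4.5686 = 7.4702 pm
Final photon energy: E' = hc/λ' = 165.9720 keV

Electron kinetic energy:
K_e = E - E' = 427.3000 - 165.9720 = 261.3280 keV

(Intermediate values are shown rounded; full precision is carried through to the final answer.)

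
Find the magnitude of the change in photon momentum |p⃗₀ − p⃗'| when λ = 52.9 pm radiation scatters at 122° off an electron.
2.1196e-23 kg·m/s

Photon momentum magnitude is p = h/λ.

Initial momentum:
p₀ = h/λ = 6.6261e-34/5.2900e-11 = 1.2526e-23 kg·m/s

After scattering:
λ' = λ + Δλ = 52.9 + 3.7121 = 56.6121 pm
p' = h/λ' = 6.6261e-34/5.6612e-11 = 1.1704e-23 kg·m/s

Momentum is a vector; the scattered photon's direction makes angle θ = 122° with the incident direction. The magnitude of the vector change Δp⃗ = p⃗₀ − p⃗' is found from the law of cosines:
|Δp⃗|² = p₀² + p'² − 2p₀p'cos θ
|Δp⃗|² = (1.2526e-23)² + (1.1704e-23)² − 2·1.2526e-23·1.1704e-23·cos(122°)
|Δp⃗| = 2.1196e-23 kg·m/s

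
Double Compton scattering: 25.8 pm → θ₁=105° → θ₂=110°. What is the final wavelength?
32.1104 pm

Apply Compton shift twice:

First scattering at θ₁ = 105°:
Δλ₁ = λ_C(1 - cos(105°))
Δλ₁ = 2.4263 × 1.2588
Δλ₁ = 3.0543 pm

After first scattering:
λ₁ = 25.8 + 3.0543 = 28.8543 pm

Second scattering at θ₂ = 110°:
Δλ₂ = λ_C(1 - cos(110°))
Δλ₂ = 2.4263 × 1.3420
Δλ₂ = 3.2562 pm

Final wavelength:
λ₂ = 28.8543 + 3.2562 = 32.1104 pm

Total shift: Δλ_total = 3.0543 + 3.2562 = 6.3104 pm

(Intermediate values are shown rounded; full precision is carried through to the final answer.)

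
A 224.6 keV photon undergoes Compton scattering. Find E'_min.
119.5277 keV (at θ = 180°)

The scattered photon has minimum energy when its wavelength is maximum, i.e., when the Compton shift Δλ = λ_C(1 − cos θ) is maximum. This occurs at θ = 180° (backscattering), giving Δλ_max = 2λ_C = 4.8526 pm.

Initial wavelength: λ₀ = hc/E₀ = 5.5202 pm
Maximum final wavelength: λ'_max = λ₀ + 2λ_C = 5.5202 + 4.8526 = 10.3728 pm
Minimum final energy: E'_min = hc/λ'_max = 119.5277 keV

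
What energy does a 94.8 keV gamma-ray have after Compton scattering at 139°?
71.5185 keV

First convert energy to wavelength:
λ = hc/E, with hc ≈ 1239.842 keV·pm (i.e. 1239.842 eV·nm)

For E = 94.8 keV = 94800 eV:
λ = 1239.842 keV·pm / 94.8 keV
λ = 13.0785 pm

Calculate the Compton shift:
Δλ = λ_C(1 - cos(139°)) = 2.4263 × 1.7547
Δλ = 4.2575 pm

Final wavelength:
λ' = 13.0785 + 4.2575 = 17.3360 pm

Final energy:
E' = hc/λ' = 1239.842 / 17.3360 = 71.5185 keV

(Intermediate values are shown rounded; full precision is carried through to the final answer.)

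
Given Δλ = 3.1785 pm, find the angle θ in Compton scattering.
108.06°

From the Compton formula Δλ = λ_C(1 - cos θ), we can solve for θ:

cos θ = 1 - Δλ/λ_C

Given:
- Δλ = 3.1785 pm
- λ_C = h/(m_e·c) ≈ 2.42631024 pm

cos θ = 1 - 3.1785/2.42631024
cos θ = 1 - 1.310014
cos θ = -0.310014

θ = arccos(-0.310014)
θ = 108.06°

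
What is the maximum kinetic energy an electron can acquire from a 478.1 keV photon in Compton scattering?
311.5864 keV

Maximum energy transfer occurs at θ = 180° (backscattering).

Initial photon: E₀ = 478.1 keV → λ₀ = 2.5933 pm

Maximum Compton shift (at 180°):
Δλ_max = 2λ_C = 2 × 2.4263 = 4.8526 pm

Final wavelength:
λ' = 2.5933 + 4.8526 = 7.4459 pm

Minimum photon energy (maximum energy to electron):
E'_min = hc/λ' = 166.5136 keV

Maximum electron kinetic energy:
K_max = E₀ - E'_min = 478.1000 - 166.5136 = 311.5864 keV

(Intermediate values are shown rounded; full precision is carried through to the final answer.)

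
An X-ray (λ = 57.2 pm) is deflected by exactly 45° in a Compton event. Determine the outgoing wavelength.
57.9106 pm

Using the Compton formula: λ' = λ + λ_C(1 − cos θ)

For θ = 45°, cos θ = √2/2 (exact) ≈ 0.7071, so:
1 − cos 45° = 1 − (√2/2) ≈ 0.2929

Δλ = λ_C × 0.2929 = 2.4263 × 0.2929 = 0.7106 pm

λ' = 57.2 + 0.7106 = 57.9106 pm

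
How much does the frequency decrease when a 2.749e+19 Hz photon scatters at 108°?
6.200e+18 Hz (decrease)

Convert frequency to wavelength (c = 299792458 m/s):
λ₀ = c/f₀ = 299792458/2.749e+19 = 1.0905510e-11 m = 10.9055 pm

Calculate Compton shift:
Δλ = λ_C(1 - cos(108°)) = 3.1761 pm

Final wavelength:
λ' = λ₀ + Δλ = 10.9055 + 3.1761 = 14.0816 pm

Final frequency:
f' = c/λ' = 299792458/1.4081591e-11 = 2.1289672e+19 Hz

Frequency shift (decrease):
Δf = f₀ - f' = 2.749e+19 - 2.1289672e+19 = 6.200e+18 Hz

(Intermediate values are shown rounded; full precision is carried through to the final answer.)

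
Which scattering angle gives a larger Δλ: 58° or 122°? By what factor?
122° produces the larger shift by a factor of 3.255

Calculate both shifts using Δλ = λ_C(1 - cos θ):

For θ₁ = 58°:
Δλ₁ = 2.4263 × (1 - cos(58°))
Δλ₁ = 2.4263 × 0.4701
Δλ₁ = 1.1406 pm

For θ₂ = 122°:
Δλ₂ = 2.4263 × (1 - cos(122°))
Δλ₂ = 2.4263 × 1.5299
Δλ₂ = 3.7121 pm

The 122° angle produces the larger shift.
Ratio: 3.7121/1.1406 = 3.255

(Intermediate values are shown rounded; full precision is carried through to the final answer.)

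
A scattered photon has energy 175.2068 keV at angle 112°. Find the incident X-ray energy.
331.3998 keV

Convert final energy to wavelength (hc ≈ 1239.842 keV·pm):
λ' = hc/E' = 1239.842 / 175.2068 = 7.0764 pm

Calculate the Compton shift:
Δλ = λ_C(1 - cos(112°))
Δλ = 2.4263 × (1 - cos(112°))
Δλ = 3.3352 pm

Initial wavelength:
λ = λ' - Δλ = 7.0764 - 3.3352 = 3.7412 pm

Initial energy:
E = hc/λ = 1239.842 / 3.7412 = 331.3998 keV

(Intermediate values are shown rounded; full precision is carried through to the final answer.)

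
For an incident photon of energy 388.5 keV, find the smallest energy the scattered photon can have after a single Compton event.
154.1330 keV (at θ = 180°)

The scattered photon has minimum energy when its wavelength is maximum, i.e., when the Compton shift Δλ = λ_C(1 − cos θ) is maximum. This occurs at θ = 180° (backscattering), giving Δλ_max = 2λ_C = 4.8526 pm.

Initial wavelength: λ₀ = hc/E₀ = 3.1914 pm
Maximum final wavelength: λ'_max = λ₀ + 2λ_C = 3.1914 + 4.8526 = 8.0440 pm
Minimum final energy: E'_min = hc/λ'_max = 154.1330 keV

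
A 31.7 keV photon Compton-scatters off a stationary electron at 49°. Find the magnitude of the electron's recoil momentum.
1.3908e-23 kg·m/s

The electron is initially at rest, so by conservation of momentum:
p⃗_e = p⃗₀ − p⃗'  (incident photon momentum minus scattered photon momentum)

Photon momentum magnitudes (p = h/λ = E/c):
λ₀ = hc/E₀ = 39.1117 pm → p₀ = h/λ₀ = 1.6941e-23 kg·m/s
Δλ = λ_C(1 − cos 49°) = 0.8345 pm
λ' = 39.9462 pm → p' = h/λ' = 1.6587e-23 kg·m/s

The scattered photon makes angle θ = 49° with the incident direction, so by the law of cosines:
|p⃗_e|² = p₀² + p'² − 2p₀p'cos θ
|p⃗_e|² = (1.6941e-23)² + (1.6587e-23)² − 2·1.6941e-23·1.6587e-23·cos(49°)
|p⃗_e| = 1.3908e-23 kg·m/s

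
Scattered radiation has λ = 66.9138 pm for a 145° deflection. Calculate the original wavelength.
62.5000 pm

From λ' = λ + Δλ, we have λ = λ' - Δλ

First calculate the Compton shift:
Δλ = λ_C(1 - cos θ)
Δλ = 2.4263 × (1 - cos(145°))
Δλ = 2.4263 × 1.8192
Δλ = 4.4138 pm

Initial wavelength:
λ = λ' - Δλ
λ = 66.9138 - 4.4138
λ = 62.5000 pm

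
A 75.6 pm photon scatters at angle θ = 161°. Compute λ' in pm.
80.3204 pm

Using the Compton scattering formula:
λ' = λ + Δλ = λ + λ_C(1 - cos θ)

Given:
- Initial wavelength λ = 75.6 pm
- Scattering angle θ = 161°
- Compton wavelength λ_C ≈ 2.4263 pm

Calculate the shift:
Δλ = 2.4263 × (1 - cos(161°))
Δλ = 2.4263 × 1.9455
Δλ = 4.7204 pm

Final wavelength:
λ' = 75.6 + 4.7204 = 80.3204 pm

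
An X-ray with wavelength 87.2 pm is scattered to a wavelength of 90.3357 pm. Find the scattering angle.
107.00°

First find the wavelength shift:
Δλ = λ' - λ = 90.3357 - 87.2 = 3.1357 pm

Using Δλ = λ_C(1 - cos θ), with λ_C = h/(m_e·c) ≈ 2.42631024 pm:
cos θ = 1 - Δλ/λ_C
cos θ = 1 - 3.1357/2.42631024
cos θ = -0.292374

θ = arccos(-0.292374)
θ = 107.00°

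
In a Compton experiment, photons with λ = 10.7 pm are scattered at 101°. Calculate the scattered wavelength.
13.5893 pm

Using the Compton scattering formula:
λ' = λ + Δλ = λ + λ_C(1 - cos θ)

Given:
- Initial wavelength λ = 10.7 pm
- Scattering angle θ = 101°
- Compton wavelength λ_C ≈ 2.4263 pm

Calculate the shift:
Δλ = 2.4263 × (1 - cos(101°))
Δλ = 2.4263 × 1.1908
Δλ = 2.8893 pm

Final wavelength:
λ' = 10.7 + 2.8893 = 13.5893 pm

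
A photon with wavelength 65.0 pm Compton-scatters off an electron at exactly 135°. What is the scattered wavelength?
69.1420 pm

Using the Compton formula: λ' = λ + λ_C(1 − cos θ)

For θ = 135°, cos θ = -√2/2 (exact) ≈ -0.7071, so:
1 − cos 135° = 1 − (-√2/2) ≈ 1.7071

Δλ = λ_C × 1.7071 = 2.4263 × 1.7071 = 4.1420 pm

λ' = 65.0 + 4.1420 = 69.1420 pm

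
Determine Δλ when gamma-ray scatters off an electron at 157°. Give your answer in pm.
4.6597 pm

Using the Compton scattering formula:
Δλ = λ_C(1 - cos θ)

where λ_C = h/(m_e·c) ≈ 2.4263 pm is the Compton wavelength of an electron.

For θ = 157°:
cos(157°) = -0.9205
1 - cos(157°) = 1.9205

Δλ = 2.4263 × 1.9205
Δλ = 4.6597 pm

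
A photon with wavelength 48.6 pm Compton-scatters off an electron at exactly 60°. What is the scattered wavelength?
49.8132 pm

Using the Compton formula: λ' = λ + λ_C(1 − cos θ)

For θ = 60°, cos θ = 1/2 (exact) = 0.5000, so:
1 − cos 60° = 1 − (1/2) = 0.5000

Δλ = λ_C × 0.5000 = 2.4263 × 0.5000 = 1.2132 pm

λ' = 48.6 + 1.2132 = 49.8132 pm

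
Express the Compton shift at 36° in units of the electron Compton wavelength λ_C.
0.1910 λ_C

The Compton shift formula is:
Δλ = λ_C(1 - cos θ)

Dividing both sides by λ_C:
Δλ/λ_C = 1 - cos θ

For θ = 36°:
Δλ/λ_C = 1 - cos(36°)
Δλ/λ_C = 1 - 0.8090
Δλ/λ_C = 0.1910

This means the shift is 0.1910 × λ_C = 0.4634 pm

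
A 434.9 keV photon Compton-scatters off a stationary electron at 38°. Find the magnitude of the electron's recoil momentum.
1.4375e-22 kg·m/s

The electron is initially at rest, so by conservation of momentum:
p⃗_e = p⃗₀ − p⃗'  (incident photon momentum minus scattered photon momentum)

Photon momentum magnitudes (p = h/λ = E/c):
λ₀ = hc/E₀ = 2.8509 pm → p₀ = h/λ₀ = 2.3242e-22 kg·m/s
Δλ = λ_C(1 − cos 38°) = 0.5144 pm
λ' = 3.3652 pm → p' = h/λ' = 1.9690e-22 kg·m/s

The scattered photon makes angle θ = 38° with the incident direction, so by the law of cosines:
|p⃗_e|² = p₀² + p'² − 2p₀p'cos θ
|p⃗_e|² = (2.3242e-22)² + (1.9690e-22)² − 2·2.3242e-22·1.9690e-22·cos(38°)
|p⃗_e| = 1.4375e-22 kg·m/s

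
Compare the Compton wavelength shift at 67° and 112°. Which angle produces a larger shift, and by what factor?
112° produces the larger shift by a factor of 2.256

Calculate both shifts using Δλ = λ_C(1 - cos θ):

For θ₁ = 67°:
Δλ₁ = 2.4263 × (1 - cos(67°))
Δλ₁ = 2.4263 × 0.6093
Δλ₁ = 1.4783 pm

For θ₂ = 112°:
Δλ₂ = 2.4263 × (1 - cos(112°))
Δλ₂ = 2.4263 × 1.3746
Δλ₂ = 3.3352 pm

The 112° angle produces the larger shift.
Ratio: 3.3352/1.4783 = 2.256

(Intermediate values are shown rounded; full precision is carried through to the final answer.)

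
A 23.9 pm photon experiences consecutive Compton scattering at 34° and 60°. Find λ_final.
25.5280 pm

Apply Compton shift twice:

First scattering at θ₁ = 34°:
Δλ₁ = λ_C(1 - cos(34°))
Δλ₁ = 2.4263 × 0.1710
Δλ₁ = 0.4148 pm

After first scattering:
λ₁ = 23.9 + 0.4148 = 24.3148 pm

Second scattering at θ₂ = 60°:
Δλ₂ = λ_C(1 - cos(60°))
Δλ₂ = 2.4263 × 0.5000
Δλ₂ = 1.2132 pm

Final wavelength:
λ₂ = 24.3148 + 1.2132 = 25.5280 pm

Total shift: Δλ_total = 0.4148 + 1.2132 = 1.6280 pm

(Intermediate values are shown rounded; full precision is carried through to the final answer.)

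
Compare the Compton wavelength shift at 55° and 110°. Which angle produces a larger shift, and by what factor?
110° produces the larger shift by a factor of 3.147

Calculate both shifts using Δλ = λ_C(1 - cos θ):

For θ₁ = 55°:
Δλ₁ = 2.4263 × (1 - cos(55°))
Δλ₁ = 2.4263 × 0.4264
Δλ₁ = 1.0346 pm

For θ₂ = 110°:
Δλ₂ = 2.4263 × (1 - cos(110°))
Δλ₂ = 2.4263 × 1.3420
Δλ₂ = 3.2562 pm

The 110° angle produces the larger shift.
Ratio: 3.2562/1.0346 = 3.147

(Intermediate values are shown rounded; full precision is carried through to the final answer.)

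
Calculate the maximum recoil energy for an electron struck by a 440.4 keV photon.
278.7072 keV

Maximum energy transfer occurs at θ = 180° (backscattering).

Initial photon: E₀ = 440.4 keV → λ₀ = 2.8153 pm

Maximum Compton shift (at 180°):
Δλ_max = 2λ_C = 2 × 2.4263 = 4.8526 pm

Final wavelength:
λ' = 2.8153 + 4.8526 = 7.6679 pm

Minimum photon energy (maximum energy to electron):
E'_min = hc/λ' = 161.6928 keV

Maximum electron kinetic energy:
K_max = E₀ - E'_min = 440.4000 - 161.6928 = 278.7072 keV

(Intermediate values are shown rounded; full precision is carried through to the final answer.)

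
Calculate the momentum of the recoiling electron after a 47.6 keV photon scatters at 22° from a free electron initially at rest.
9.6767e-24 kg·m/s

The electron is initially at rest, so by conservation of momentum:
p⃗_e = p⃗₀ − p⃗'  (incident photon momentum minus scattered photon momentum)

Photon momentum magnitudes (p = h/λ = E/c):
λ₀ = hc/E₀ = 26.0471 pm → p₀ = h/λ₀ = 2.5439e-23 kg·m/s
Δλ = λ_C(1 − cos 22°) = 0.1767 pm
λ' = 26.2238 pm → p' = h/λ' = 2.5267e-23 kg·m/s

The scattered photon makes angle θ = 22° with the incident direction, so by the law of cosines:
|p⃗_e|² = p₀² + p'² − 2p₀p'cos θ
|p⃗_e|² = (2.5439e-23)² + (2.5267e-23)² − 2·2.5439e-23·2.5267e-23·cos(22°)
|p⃗_e| = 9.6767e-24 kg·m/s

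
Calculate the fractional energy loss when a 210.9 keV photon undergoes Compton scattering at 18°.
0.0198 (or 1.98%)

Calculate initial and final photon energies:

Initial: E₀ = 210.9 keV → λ₀ = 5.8788 pm
Compton shift: Δλ = 0.1188 pm
Final wavelength: λ' = 5.9976 pm
Final energy: E' = 206.7242 keV

Fractional energy loss:
(E₀ - E')/E₀ = (210.9000 - 206.7242)/210.9000
= 4.1758/210.9000
= 0.0198
= 1.98%

(Intermediate values are shown rounded; full precision is carried through to the final answer.)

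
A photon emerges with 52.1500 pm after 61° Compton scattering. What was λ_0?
50.9000 pm

From λ' = λ + Δλ, we have λ = λ' - Δλ

First calculate the Compton shift:
Δλ = λ_C(1 - cos θ)
Δλ = 2.4263 × (1 - cos(61°))
Δλ = 2.4263 × 0.5152
Δλ = 1.2500 pm

Initial wavelength:
λ = λ' - Δλ
λ = 52.1500 - 1.2500
λ = 50.9000 pm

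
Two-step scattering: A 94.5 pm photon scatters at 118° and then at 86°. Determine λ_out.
100.3225 pm

Apply Compton shift twice:

First scattering at θ₁ = 118°:
Δλ₁ = λ_C(1 - cos(118°))
Δλ₁ = 2.4263 × 1.4695
Δλ₁ = 3.5654 pm

After first scattering:
λ₁ = 94.5 + 3.5654 = 98.0654 pm

Second scattering at θ₂ = 86°:
Δλ₂ = λ_C(1 - cos(86°))
Δλ₂ = 2.4263 × 0.9302
Δλ₂ = 2.2571 pm

Final wavelength:
λ₂ = 98.0654 + 2.2571 = 100.3225 pm

Total shift: Δλ_total = 3.5654 + 2.2571 = 5.8225 pm

(Intermediate values are shown rounded; full precision is carried through to the final answer.)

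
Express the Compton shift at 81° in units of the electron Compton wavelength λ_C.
0.8436 λ_C

The Compton shift formula is:
Δλ = λ_C(1 - cos θ)

Dividing both sides by λ_C:
Δλ/λ_C = 1 - cos θ

For θ = 81°:
Δλ/λ_C = 1 - cos(81°)
Δλ/λ_C = 1 - 0.1564
Δλ/λ_C = 0.8436

This means the shift is 0.8436 × λ_C = 2.0468 pm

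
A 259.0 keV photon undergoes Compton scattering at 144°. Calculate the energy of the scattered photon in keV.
135.1139 keV

First convert energy to wavelength:
λ = hc/E, with hc ≈ 1239.842 keV·pm (i.e. 1239.842 eV·nm)

For E = 259.0 keV = 259000 eV:
λ = 1239.842 keV·pm / 259.0 keV
λ = 4.7870 pm

Calculate the Compton shift:
Δλ = λ_C(1 - cos(144°)) = 2.4263 × 1.8090
Δλ = 4.3892 pm

Final wavelength:
λ' = 4.7870 + 4.3892 = 9.1763 pm

Final energy:
E' = hc/λ' = 1239.842 / 9.1763 = 135.1139 keV

(Intermediate values are shown rounded; full precision is carried through to the final answer.)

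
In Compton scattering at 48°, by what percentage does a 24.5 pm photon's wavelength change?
3.2767%

Calculate the Compton shift:
Δλ = λ_C(1 - cos(48°))
Δλ = 2.4263 × (1 - cos(48°))
Δλ = 2.4263 × 0.3309
Δλ = 0.8028 pm

Percentage change:
(Δλ/λ₀) × 100 = (0.8028/24.5) × 100
= 3.2767%

(Intermediate values are shown rounded; full precision is carried through to the final answer.)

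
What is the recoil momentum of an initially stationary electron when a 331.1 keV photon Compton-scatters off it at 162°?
2.5243e-22 kg·m/s

The electron is initially at rest, so by conservation of momentum:
p⃗_e = p⃗₀ − p⃗'  (incident photon momentum minus scattered photon momentum)

Photon momentum magnitudes (p = h/λ = E/c):
λ₀ = hc/E₀ = 3.7446 pm → p₀ = h/λ₀ = 1.7695e-22 kg·m/s
Δλ = λ_C(1 − cos 162°) = 4.7339 pm
λ' = 8.4785 pm → p' = h/λ' = 7.8152e-23 kg·m/s

The scattered photon makes angle θ = 162° with the incident direction, so by the law of cosines:
|p⃗_e|² = p₀² + p'² − 2p₀p'cos θ
|p⃗_e|² = (1.7695e-22)² + (7.8152e-23)² − 2·1.7695e-22·7.8152e-23·cos(162°)
|p⃗_e| = 2.5243e-22 kg·m/s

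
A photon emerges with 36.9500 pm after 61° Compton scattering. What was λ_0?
35.7000 pm

From λ' = λ + Δλ, we have λ = λ' - Δλ

First calculate the Compton shift:
Δλ = λ_C(1 - cos θ)
Δλ = 2.4263 × (1 - cos(61°))
Δλ = 2.4263 × 0.5152
Δλ = 1.2500 pm

Initial wavelength:
λ = λ' - Δλ
λ = 36.9500 - 1.2500
λ = 35.7000 pm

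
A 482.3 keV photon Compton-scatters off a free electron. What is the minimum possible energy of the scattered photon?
167.0202 keV (at θ = 180°)

The scattered photon has minimum energy when its wavelength is maximum, i.e., when the Compton shift Δλ = λ_C(1 − cos θ) is maximum. This occurs at θ = 180° (backscattering), giving Δλ_max = 2λ_C = 4.8526 pm.

Initial wavelength: λ₀ = hc/E₀ = 2.5707 pm
Maximum final wavelength: λ'_max = λ₀ + 2λ_C = 2.5707 + 4.8526 = 7.4233 pm
Minimum final energy: E'_min = hc/λ'_max = 167.0202 keV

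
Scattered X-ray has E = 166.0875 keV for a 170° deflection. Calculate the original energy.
468.0003 keV

Convert final energy to wavelength (hc ≈ 1239.842 keV·pm):
λ' = hc/E' = 1239.842 / 166.0875 = 7.4650 pm

Calculate the Compton shift:
Δλ = λ_C(1 - cos(170°))
Δλ = 2.4263 × (1 - cos(170°))
Δλ = 4.8158 pm

Initial wavelength:
λ = λ' - Δλ = 7.4650 - 4.8158 = 2.6492 pm

Initial energy:
E = hc/λ = 1239.842 / 2.6492 = 468.0003 keV

(Intermediate values are shown rounded; full precision is carried through to the final answer.)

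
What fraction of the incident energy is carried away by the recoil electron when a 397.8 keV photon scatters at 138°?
0.5757 (or 57.57%)

Calculate initial and final photon energies:

Initial: E₀ = 397.8 keV → λ₀ = 3.1167 pm
Compton shift: Δλ = 4.2294 pm
Final wavelength: λ' = 7.3462 pm
Final energy: E' = 168.7742 keV

Fractional energy loss:
(E₀ - E')/E₀ = (397.8000 - 168.7742)/397.8000
= 229.0258/397.8000
= 0.5757
= 57.57%

(Intermediate values are shown rounded; full precision is carried through to the final answer.)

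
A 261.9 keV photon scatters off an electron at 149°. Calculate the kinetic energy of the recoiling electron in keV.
127.7193 keV

By energy conservation: K_e = E_initial - E_final

First find the scattered photon energy:
Initial wavelength: λ = hc/E = 4.7340 pm
Compton shift: Δλ = λ_C(1 - cos(149°)) = 4.5061 pm
Final wavelength: λ' = 4.7340 + 4.5061 = 9.2401 pm
Final photon energy: E' = hc/λ' = 134.1807 keV

Electron kinetic energy:
K_e = E - E' = 261.9000 - 134.1807 = 127.7193 keV

(Intermediate values are shown rounded; full precision is carried through to the final answer.)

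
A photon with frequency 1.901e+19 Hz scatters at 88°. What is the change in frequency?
2.458e+18 Hz (decrease)

Convert frequency to wavelength (c = 299792458 m/s):
λ₀ = c/f₀ = 299792458/1.901e+19 = 1.5770250e-11 m = 15.7703 pm

Calculate Compton shift:
Δλ = λ_C(1 - cos(88°)) = 2.3416 pm

Final wavelength:
λ' = λ₀ + Δλ = 15.7703 + 2.3416 = 18.1119 pm

Final frequency:
f' = c/λ' = 299792458/1.8111884e-11 = 1.6552252e+19 Hz

Frequency shift (decrease):
Δf = f₀ - f' = 1.901e+19 - 1.6552252e+19 = 2.458e+18 Hz

(Intermediate values are shown rounded; full precision is carried through to the final answer.)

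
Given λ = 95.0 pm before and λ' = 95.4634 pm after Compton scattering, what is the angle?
36.00°

First find the wavelength shift:
Δλ = λ' - λ = 95.4634 - 95.0 = 0.4634 pm

Using Δλ = λ_C(1 - cos θ), with λ_C = h/(m_e·c) ≈ 2.42631024 pm:
cos θ = 1 - Δλ/λ_C
cos θ = 1 - 0.4634/2.42631024
cos θ = 0.809010

θ = arccos(0.809010)
θ = 36.00°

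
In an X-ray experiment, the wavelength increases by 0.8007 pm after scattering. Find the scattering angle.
47.93°

From the Compton formula Δλ = λ_C(1 - cos θ), we can solve for θ:

cos θ = 1 - Δλ/λ_C

Given:
- Δλ = 0.8007 pm
- λ_C = h/(m_e·c) ≈ 2.42631024 pm

cos θ = 1 - 0.8007/2.42631024
cos θ = 1 - 0.330007
cos θ = 0.669993

θ = arccos(0.669993)
θ = 47.93°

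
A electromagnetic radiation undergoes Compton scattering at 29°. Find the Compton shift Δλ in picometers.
0.3042 pm

Using the Compton scattering formula:
Δλ = λ_C(1 - cos θ)

where λ_C = h/(m_e·c) ≈ 2.4263 pm is the Compton wavelength of an electron.

For θ = 29°:
cos(29°) = 0.8746
1 - cos(29°) = 0.1254

Δλ = 2.4263 × 0.1254
Δλ = 0.3042 pm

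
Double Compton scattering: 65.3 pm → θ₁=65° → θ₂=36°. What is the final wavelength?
67.1643 pm

Apply Compton shift twice:

First scattering at θ₁ = 65°:
Δλ₁ = λ_C(1 - cos(65°))
Δλ₁ = 2.4263 × 0.5774
Δλ₁ = 1.4009 pm

After first scattering:
λ₁ = 65.3 + 1.4009 = 66.7009 pm

Second scattering at θ₂ = 36°:
Δλ₂ = λ_C(1 - cos(36°))
Δλ₂ = 2.4263 × 0.1910
Δλ₂ = 0.4634 pm

Final wavelength:
λ₂ = 66.7009 + 0.4634 = 67.1643 pm

Total shift: Δλ_total = 1.4009 + 0.4634 = 1.8643 pm

(Intermediate values are shown rounded; full precision is carried through to the final answer.)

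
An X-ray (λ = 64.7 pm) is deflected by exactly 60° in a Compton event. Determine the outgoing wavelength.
65.9132 pm

Using the Compton formula: λ' = λ + λ_C(1 − cos θ)

For θ = 60°, cos θ = 1/2 (exact) = 0.5000, so:
1 − cos 60° = 1 − (1/2) = 0.5000

Δλ = λ_C × 0.5000 = 2.4263 × 0.5000 = 1.2132 pm

λ' = 64.7 + 1.2132 = 65.9132 pm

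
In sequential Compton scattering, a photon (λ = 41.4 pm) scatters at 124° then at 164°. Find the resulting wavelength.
49.9417 pm

Apply Compton shift twice:

First scattering at θ₁ = 124°:
Δλ₁ = λ_C(1 - cos(124°))
Δλ₁ = 2.4263 × 1.5592
Δλ₁ = 3.7831 pm

After first scattering:
λ₁ = 41.4 + 3.7831 = 45.1831 pm

Second scattering at θ₂ = 164°:
Δλ₂ = λ_C(1 - cos(164°))
Δλ₂ = 2.4263 × 1.9613
Δλ₂ = 4.7586 pm

Final wavelength:
λ₂ = 45.1831 + 4.7586 = 49.9417 pm

Total shift: Δλ_total = 3.7831 + 4.7586 = 8.5417 pm

(Intermediate values are shown rounded; full precision is carried through to the final answer.)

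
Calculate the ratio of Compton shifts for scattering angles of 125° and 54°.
125° produces the larger shift by a factor of 3.817

Calculate both shifts using Δλ = λ_C(1 - cos θ):

For θ₁ = 54°:
Δλ₁ = 2.4263 × (1 - cos(54°))
Δλ₁ = 2.4263 × 0.4122
Δλ₁ = 1.0002 pm

For θ₂ = 125°:
Δλ₂ = 2.4263 × (1 - cos(125°))
Δλ₂ = 2.4263 × 1.5736
Δλ₂ = 3.8180 pm

The 125° angle produces the larger shift.
Ratio: 3.8180/1.0002 = 3.817

(Intermediate values are shown rounded; full precision is carried through to the final answer.)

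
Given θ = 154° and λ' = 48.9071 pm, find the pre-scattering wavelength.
44.3000 pm

From λ' = λ + Δλ, we have λ = λ' - Δλ

First calculate the Compton shift:
Δλ = λ_C(1 - cos θ)
Δλ = 2.4263 × (1 - cos(154°))
Δλ = 2.4263 × 1.8988
Δλ = 4.6071 pm

Initial wavelength:
λ = λ' - Δλ
λ = 48.9071 - 4.6071
λ = 44.3000 pm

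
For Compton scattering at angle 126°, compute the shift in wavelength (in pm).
3.8525 pm

Using the Compton scattering formula:
Δλ = λ_C(1 - cos θ)

where λ_C = h/(m_e·c) ≈ 2.4263 pm is the Compton wavelength of an electron.

For θ = 126°:
cos(126°) = -0.5878
1 - cos(126°) = 1.5878

Δλ = 2.4263 × 1.5878
Δλ = 3.8525 pm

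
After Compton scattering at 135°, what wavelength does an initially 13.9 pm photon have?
18.0420 pm

Using the Compton formula: λ' = λ + λ_C(1 − cos θ)

For θ = 135°, cos θ = -√2/2 (exact) ≈ -0.7071, so:
1 − cos 135° = 1 − (-√2/2) ≈ 1.7071

Δλ = λ_C × 1.7071 = 2.4263 × 1.7071 = 4.1420 pm

λ' = 13.9 + 4.1420 = 18.0420 pm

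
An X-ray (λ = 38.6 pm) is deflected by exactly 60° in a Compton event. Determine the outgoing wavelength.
39.8132 pm

Using the Compton formula: λ' = λ + λ_C(1 − cos θ)

For θ = 60°, cos θ = 1/2 (exact) = 0.5000, so:
1 − cos 60° = 1 − (1/2) = 0.5000

Δλ = λ_C × 0.5000 = 2.4263 × 0.5000 = 1.2132 pm

λ' = 38.6 + 1.2132 = 39.8132 pm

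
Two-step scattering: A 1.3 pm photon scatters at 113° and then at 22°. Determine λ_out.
4.8510 pm

Apply Compton shift twice:

First scattering at θ₁ = 113°:
Δλ₁ = λ_C(1 - cos(113°))
Δλ₁ = 2.4263 × 1.3907
Δλ₁ = 3.3743 pm

After first scattering:
λ₁ = 1.3 + 3.3743 = 4.6743 pm

Second scattering at θ₂ = 22°:
Δλ₂ = λ_C(1 - cos(22°))
Δλ₂ = 2.4263 × 0.0728
Δλ₂ = 0.1767 pm

Final wavelength:
λ₂ = 4.6743 + 0.1767 = 4.8510 pm

Total shift: Δλ_total = 3.3743 + 0.1767 = 3.5510 pm

(Intermediate values are shown rounded; full precision is carried through to the final answer.)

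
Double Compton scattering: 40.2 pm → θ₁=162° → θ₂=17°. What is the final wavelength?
45.0399 pm

Apply Compton shift twice:

First scattering at θ₁ = 162°:
Δλ₁ = λ_C(1 - cos(162°))
Δλ₁ = 2.4263 × 1.9511
Δλ₁ = 4.7339 pm

After first scattering:
λ₁ = 40.2 + 4.7339 = 44.9339 pm

Second scattering at θ₂ = 17°:
Δλ₂ = λ_C(1 - cos(17°))
Δλ₂ = 2.4263 × 0.0437
Δλ₂ = 0.1060 pm

Final wavelength:
λ₂ = 44.9339 + 0.1060 = 45.0399 pm

Total shift: Δλ_total = 4.7339 + 0.1060 = 4.8399 pm

(Intermediate values are shown rounded; full precision is carried through to the final answer.)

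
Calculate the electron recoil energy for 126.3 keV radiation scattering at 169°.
41.5227 keV

By energy conservation: K_e = E_initial - E_final

First find the scattered photon energy:
Initial wavelength: λ = hc/E = 9.8166 pm
Compton shift: Δλ = λ_C(1 - cos(169°)) = 4.8080 pm
Final wavelength: λ' = 9.8166 + 4.8080 = 14.6247 pm
Final photon energy: E' = hc/λ' = 84.7773 keV

Electron kinetic energy:
K_e = E - E' = 126.3000 - 84.7773 = 41.5227 keV

(Intermediate values are shown rounded; full precision is carried through to the final answer.)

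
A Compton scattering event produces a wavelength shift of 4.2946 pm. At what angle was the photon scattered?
140.36°

From the Compton formula Δλ = λ_C(1 - cos θ), we can solve for θ:

cos θ = 1 - Δλ/λ_C

Given:
- Δλ = 4.2946 pm
- λ_C = h/(m_e·c) ≈ 2.42631024 pm

cos θ = 1 - 4.2946/2.42631024
cos θ = 1 - 1.770013
cos θ = -0.770013

θ = arccos(-0.770013)
θ = 140.36°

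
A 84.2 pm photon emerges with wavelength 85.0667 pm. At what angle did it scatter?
50.00°

First find the wavelength shift:
Δλ = λ' - λ = 85.0667 - 84.2 = 0.8667 pm

Using Δλ = λ_C(1 - cos θ), with λ_C = h/(m_e·c) ≈ 2.42631024 pm:
cos θ = 1 - Δλ/λ_C
cos θ = 1 - 0.8667/2.42631024
cos θ = 0.642791

θ = arccos(0.642791)
θ = 50.00°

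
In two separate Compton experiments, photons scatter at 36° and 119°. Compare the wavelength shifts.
119° produces the larger shift by a factor of 7.775

Calculate both shifts using Δλ = λ_C(1 - cos θ):

For θ₁ = 36°:
Δλ₁ = 2.4263 × (1 - cos(36°))
Δλ₁ = 2.4263 × 0.1910
Δλ₁ = 0.4634 pm

For θ₂ = 119°:
Δλ₂ = 2.4263 × (1 - cos(119°))
Δλ₂ = 2.4263 × 1.4848
Δλ₂ = 3.6026 pm

The 119° angle produces the larger shift.
Ratio: 3.6026/0.4634 = 7.775

(Intermediate values are shown rounded; full precision is carried through to the final answer.)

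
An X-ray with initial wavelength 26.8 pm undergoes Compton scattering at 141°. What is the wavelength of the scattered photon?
31.1119 pm

Using the Compton scattering formula:
λ' = λ + Δλ = λ + λ_C(1 - cos θ)

Given:
- Initial wavelength λ = 26.8 pm
- Scattering angle θ = 141°
- Compton wavelength λ_C ≈ 2.4263 pm

Calculate the shift:
Δλ = 2.4263 × (1 - cos(141°))
Δλ = 2.4263 × 1.7771
Δλ = 4.3119 pm

Final wavelength:
λ' = 26.8 + 4.3119 = 31.1119 pm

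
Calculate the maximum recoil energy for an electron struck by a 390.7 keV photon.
236.2219 keV

Maximum energy transfer occurs at θ = 180° (backscattering).

Initial photon: E₀ = 390.7 keV → λ₀ = 3.1734 pm

Maximum Compton shift (at 180°):
Δλ_max = 2λ_C = 2 × 2.4263 = 4.8526 pm

Final wavelength:
λ' = 3.1734 + 4.8526 = 8.0260 pm

Minimum photon energy (maximum energy to electron):
E'_min = hc/λ' = 154.4781 keV

Maximum electron kinetic energy:
K_max = E₀ - E'_min = 390.7000 - 154.4781 = 236.2219 keV

(Intermediate values are shown rounded; full precision is carried through to the final answer.)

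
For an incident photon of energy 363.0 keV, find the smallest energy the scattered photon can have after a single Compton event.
149.9537 keV (at θ = 180°)

The scattered photon has minimum energy when its wavelength is maximum, i.e., when the Compton shift Δλ = λ_C(1 − cos θ) is maximum. This occurs at θ = 180° (backscattering), giving Δλ_max = 2λ_C = 4.8526 pm.

Initial wavelength: λ₀ = hc/E₀ = 3.4155 pm
Maximum final wavelength: λ'_max = λ₀ + 2λ_C = 3.4155 + 4.8526 = 8.2682 pm
Minimum final energy: E'_min = hc/λ'_max = 149.9537 keV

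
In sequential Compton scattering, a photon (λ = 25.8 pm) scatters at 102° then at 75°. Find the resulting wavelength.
30.5291 pm

Apply Compton shift twice:

First scattering at θ₁ = 102°:
Δλ₁ = λ_C(1 - cos(102°))
Δλ₁ = 2.4263 × 1.2079
Δλ₁ = 2.9308 pm

After first scattering:
λ₁ = 25.8 + 2.9308 = 28.7308 pm

Second scattering at θ₂ = 75°:
Δλ₂ = λ_C(1 - cos(75°))
Δλ₂ = 2.4263 × 0.7412
Δλ₂ = 1.7983 pm

Final wavelength:
λ₂ = 28.7308 + 1.7983 = 30.5291 pm

Total shift: Δλ_total = 2.9308 + 1.7983 = 4.7291 pm

(Intermediate values are shown rounded; full precision is carried through to the final answer.)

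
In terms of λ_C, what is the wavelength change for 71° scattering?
0.6744 λ_C

The Compton shift formula is:
Δλ = λ_C(1 - cos θ)

Dividing both sides by λ_C:
Δλ/λ_C = 1 - cos θ

For θ = 71°:
Δλ/λ_C = 1 - cos(71°)
Δλ/λ_C = 1 - 0.3256
Δλ/λ_C = 0.6744

This means the shift is 0.6744 × λ_C = 1.6364 pm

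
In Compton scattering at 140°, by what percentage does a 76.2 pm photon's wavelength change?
5.6233%

Calculate the Compton shift:
Δλ = λ_C(1 - cos(140°))
Δλ = 2.4263 × (1 - cos(140°))
Δλ = 2.4263 × 1.7660
Δλ = 4.2850 pm

Percentage change:
(Δλ/λ₀) × 100 = (4.2850/76.2) × 100
= 5.6233%

(Intermediate values are shown rounded; full precision is carried through to the final answer.)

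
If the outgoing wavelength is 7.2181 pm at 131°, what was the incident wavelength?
3.2000 pm

From λ' = λ + Δλ, we have λ = λ' - Δλ

First calculate the Compton shift:
Δλ = λ_C(1 - cos θ)
Δλ = 2.4263 × (1 - cos(131°))
Δλ = 2.4263 × 1.6561
Δλ = 4.0181 pm

Initial wavelength:
λ = λ' - Δλ
λ = 7.2181 - 4.0181
λ = 3.2000 pm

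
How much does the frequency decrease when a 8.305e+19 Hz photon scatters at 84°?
3.120e+19 Hz (decrease)

Convert frequency to wavelength (c = 299792458 m/s):
λ₀ = c/f₀ = 299792458/8.305e+19 = 3.6097828e-12 m = 3.6098 pm

Calculate Compton shift:
Δλ = λ_C(1 - cos(84°)) = 2.1727 pm

Final wavelength:
λ' = λ₀ + Δλ = 3.6098 + 2.1727 = 5.7825 pm

Final frequency:
f' = c/λ' = 299792458/5.7824745e-12 = 5.1845012e+19 Hz

Frequency shift (decrease):
Δf = f₀ - f' = 8.305e+19 - 5.1845012e+19 = 3.120e+19 Hz

(Intermediate values are shown rounded; full precision is carried through to the final answer.)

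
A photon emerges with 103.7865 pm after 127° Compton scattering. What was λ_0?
99.9000 pm

From λ' = λ + Δλ, we have λ = λ' - Δλ

First calculate the Compton shift:
Δλ = λ_C(1 - cos θ)
Δλ = 2.4263 × (1 - cos(127°))
Δλ = 2.4263 × 1.6018
Δλ = 3.8865 pm

Initial wavelength:
λ = λ' - Δλ
λ = 103.7865 - 3.8865
λ = 99.9000 pm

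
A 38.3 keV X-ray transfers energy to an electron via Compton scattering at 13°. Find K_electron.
0.0734 keV

By energy conservation: K_e = E_initial - E_final

First find the scattered photon energy:
Initial wavelength: λ = hc/E = 32.3719 pm
Compton shift: Δλ = λ_C(1 - cos(13°)) = 0.0622 pm
Final wavelength: λ' = 32.3719 + 0.0622 = 32.4340 pm
Final photon energy: E' = hc/λ' = 38.2266 keV

Electron kinetic energy:
K_e = E - E' = 38.3000 - 38.2266 = 0.0734 keV

(Intermediate values are shown rounded; full precision is carried through to the final answer.)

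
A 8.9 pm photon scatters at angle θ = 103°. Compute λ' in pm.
11.8721 pm

Using the Compton scattering formula:
λ' = λ + Δλ = λ + λ_C(1 - cos θ)

Given:
- Initial wavelength λ = 8.9 pm
- Scattering angle θ = 103°
- Compton wavelength λ_C ≈ 2.4263 pm

Calculate the shift:
Δλ = 2.4263 × (1 - cos(103°))
Δλ = 2.4263 × 1.2250
Δλ = 2.9721 pm

Final wavelength:
λ' = 8.9 + 2.9721 = 11.8721 pm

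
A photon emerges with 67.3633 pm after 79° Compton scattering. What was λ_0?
65.4000 pm

From λ' = λ + Δλ, we have λ = λ' - Δλ

First calculate the Compton shift:
Δλ = λ_C(1 - cos θ)
Δλ = 2.4263 × (1 - cos(79°))
Δλ = 2.4263 × 0.8092
Δλ = 1.9633 pm

Initial wavelength:
λ = λ' - Δλ
λ = 67.3633 - 1.9633
λ = 65.4000 pm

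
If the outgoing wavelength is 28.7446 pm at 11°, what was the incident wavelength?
28.7000 pm

From λ' = λ + Δλ, we have λ = λ' - Δλ

First calculate the Compton shift:
Δλ = λ_C(1 - cos θ)
Δλ = 2.4263 × (1 - cos(11°))
Δλ = 2.4263 × 0.0184
Δλ = 0.0446 pm

Initial wavelength:
λ = λ' - Δλ
λ = 28.7446 - 0.0446
λ = 28.7000 pm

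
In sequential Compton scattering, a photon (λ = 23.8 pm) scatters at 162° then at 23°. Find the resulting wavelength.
28.7267 pm

Apply Compton shift twice:

First scattering at θ₁ = 162°:
Δλ₁ = λ_C(1 - cos(162°))
Δλ₁ = 2.4263 × 1.9511
Δλ₁ = 4.7339 pm

After first scattering:
λ₁ = 23.8 + 4.7339 = 28.5339 pm

Second scattering at θ₂ = 23°:
Δλ₂ = λ_C(1 - cos(23°))
Δλ₂ = 2.4263 × 0.0795
Δλ₂ = 0.1929 pm

Final wavelength:
λ₂ = 28.5339 + 0.1929 = 28.7267 pm

Total shift: Δλ_total = 4.7339 + 0.1929 = 4.9267 pm

(Intermediate values are shown rounded; full precision is carried through to the final answer.)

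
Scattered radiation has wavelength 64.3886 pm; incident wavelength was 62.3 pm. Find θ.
82.00°

First find the wavelength shift:
Δλ = λ' - λ = 64.3886 - 62.3 = 2.0886 pm

Using Δλ = λ_C(1 - cos θ), with λ_C = h/(m_e·c) ≈ 2.42631024 pm:
cos θ = 1 - Δλ/λ_C
cos θ = 1 - 2.0886/2.42631024
cos θ = 0.139187

θ = arccos(0.139187)
θ = 82.00°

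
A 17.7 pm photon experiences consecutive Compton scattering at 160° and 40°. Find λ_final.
22.9739 pm

Apply Compton shift twice:

First scattering at θ₁ = 160°:
Δλ₁ = λ_C(1 - cos(160°))
Δλ₁ = 2.4263 × 1.9397
Δλ₁ = 4.7063 pm

After first scattering:
λ₁ = 17.7 + 4.7063 = 22.4063 pm

Second scattering at θ₂ = 40°:
Δλ₂ = λ_C(1 - cos(40°))
Δλ₂ = 2.4263 × 0.2340
Δλ₂ = 0.5676 pm

Final wavelength:
λ₂ = 22.4063 + 0.5676 = 22.9739 pm

Total shift: Δλ_total = 4.7063 + 0.5676 = 5.2739 pm

(Intermediate values are shown rounded; full precision is carried through to the final answer.)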